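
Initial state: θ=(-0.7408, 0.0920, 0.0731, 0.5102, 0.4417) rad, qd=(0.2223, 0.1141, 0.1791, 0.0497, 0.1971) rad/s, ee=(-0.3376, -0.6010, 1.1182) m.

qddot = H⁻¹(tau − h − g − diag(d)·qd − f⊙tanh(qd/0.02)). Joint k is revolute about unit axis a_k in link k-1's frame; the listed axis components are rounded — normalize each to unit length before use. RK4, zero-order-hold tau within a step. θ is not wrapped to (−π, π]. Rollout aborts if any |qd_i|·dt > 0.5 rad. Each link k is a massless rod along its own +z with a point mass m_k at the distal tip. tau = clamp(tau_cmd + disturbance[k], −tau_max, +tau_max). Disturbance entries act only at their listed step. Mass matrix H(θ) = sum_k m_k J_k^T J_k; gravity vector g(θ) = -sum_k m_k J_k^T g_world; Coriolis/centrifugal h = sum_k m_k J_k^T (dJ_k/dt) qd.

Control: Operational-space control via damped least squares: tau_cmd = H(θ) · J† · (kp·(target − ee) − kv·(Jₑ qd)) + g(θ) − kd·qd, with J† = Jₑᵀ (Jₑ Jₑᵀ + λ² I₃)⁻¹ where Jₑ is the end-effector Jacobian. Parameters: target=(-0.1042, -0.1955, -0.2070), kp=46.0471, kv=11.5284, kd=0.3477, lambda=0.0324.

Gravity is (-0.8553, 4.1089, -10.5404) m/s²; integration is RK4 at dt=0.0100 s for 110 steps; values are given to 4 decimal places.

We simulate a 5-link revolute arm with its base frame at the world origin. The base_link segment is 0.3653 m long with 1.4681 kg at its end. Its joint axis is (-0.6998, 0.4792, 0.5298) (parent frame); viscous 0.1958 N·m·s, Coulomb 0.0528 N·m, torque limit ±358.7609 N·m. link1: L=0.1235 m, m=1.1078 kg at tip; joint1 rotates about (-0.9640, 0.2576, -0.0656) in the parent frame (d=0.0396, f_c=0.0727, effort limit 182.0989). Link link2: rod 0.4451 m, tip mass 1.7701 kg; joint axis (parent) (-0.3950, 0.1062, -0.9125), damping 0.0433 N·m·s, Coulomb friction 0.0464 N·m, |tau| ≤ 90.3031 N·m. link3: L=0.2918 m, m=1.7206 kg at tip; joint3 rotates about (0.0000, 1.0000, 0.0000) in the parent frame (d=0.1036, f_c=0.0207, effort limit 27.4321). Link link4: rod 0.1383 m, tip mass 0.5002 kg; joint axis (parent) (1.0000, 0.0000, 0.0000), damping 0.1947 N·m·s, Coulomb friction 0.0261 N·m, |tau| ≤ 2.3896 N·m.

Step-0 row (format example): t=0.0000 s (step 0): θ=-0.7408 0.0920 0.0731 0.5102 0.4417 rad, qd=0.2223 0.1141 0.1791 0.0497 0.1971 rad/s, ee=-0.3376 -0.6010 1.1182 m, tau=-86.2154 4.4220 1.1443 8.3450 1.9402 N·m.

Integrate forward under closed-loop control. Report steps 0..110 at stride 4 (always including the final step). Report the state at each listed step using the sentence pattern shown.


t=0.0400 s (step 4): θ=-0.9429 0.3669 0.0805 0.6275 0.5134 rad, qd=-9.3202 12.7274 -1.4359 2.7857 1.6306 rad/s, ee=-0.3218 -0.5777 1.0903 m, tau=-27.0696 4.9903 4.5352 12.4706 0.7520 N·m.
t=0.0800 s (step 8): θ=-1.3920 0.9649 0.0111 0.5280 0.5704 rad, qd=-11.9804 14.6456 1.7840 -7.9130 1.1005 rad/s, ee=-0.3036 -0.5385 1.0235 m, tau=-5.4797 33.8778 10.6766 18.9100 0.3014 N·m.
t=0.1200 s (step 12): θ=-1.8514 1.4277 0.2901 0.1097 0.6932 rad, qd=-10.8830 9.4229 6.8295 -11.5596 3.9521 rad/s, ee=-0.2713 -0.4912 0.9260 m, tau=-28.7879 -22.4716 -6.0423 9.2133 -0.6508 N·m.
t=0.1600 s (step 16): θ=-2.2638 1.7385 0.5179 -0.3330 0.7638 rad, qd=-9.7403 6.0469 5.5040 -10.2892 0.4173 rad/s, ee=-0.1952 -0.4496 0.7817 m, tau=-2.2129 -45.6726 -20.9290 3.1186 0.5841 N·m.
t=0.2000 s (step 20): θ=-2.6279 1.9185 0.7471 -0.7022 0.7702 rad, qd=-8.4287 3.0622 5.9881 -8.1873 0.0672 rad/s, ee=-0.1273 -0.4262 0.6170 m, tau=22.9410 -38.1032 -27.9657 1.4877 0.5161 N·m.
t=0.2400 s (step 24): θ=-2.9347 1.9962 0.9878 -0.9885 0.7711 rad, qd=-6.8701 0.9481 5.9827 -6.1706 0.0037 rad/s, ee=-0.0813 -0.4139 0.4571 m, tau=34.1212 -22.7897 -30.5698 0.4702 0.4646 N·m.
t=0.2800 s (step 28): θ=-3.1773 2.0065 1.2173 -1.1975 0.7701 rad, qd=-5.2754 -0.3219 5.4388 -4.3307 -0.0444 rad/s, ee=-0.0547 -0.4065 0.3139 m, tau=36.9687 -7.5617 -30.4210 -0.7956 0.4451 N·m.
t=0.3200 s (step 32): θ=-3.3603 1.9794 1.4188 -1.3395 0.7677 rad, qd=-3.9193 -0.9590 4.6224 -2.8500 -0.0671 rad/s, ee=-0.0428 -0.3995 0.1910 m, tau=35.6637 3.6112 -28.8976 -2.0390 0.4167 N·m.
t=0.3600 s (step 36): θ=-3.4954 1.9350 1.5863 -1.4318 0.7653 rad, qd=-2.8798 -1.2199 3.7609 -1.8462 -0.0554 rad/s, ee=-0.0410 -0.3900 0.0887 m, tau=32.8710 10.5413 -26.8384 -2.9487 0.3681 N·m.
t=0.4000 s (step 40): θ=-3.5946 1.8847 1.7205 -1.4928 0.7635 rad, qd=-2.1187 -1.2751 2.9722 -1.2606 -0.0332 rad/s, ee=-0.0453 -0.3771 0.0057 m, tau=29.7837 14.3644 -24.6502 -3.4494 0.3114 N·m.
t=0.4400 s (step 44): θ=-3.6678 1.8345 1.8256 -1.5365 0.7626 rad, qd=-1.5678 -1.2236 2.3050 -0.9626 -0.0184 rad/s, ee=-0.0528 -0.3612 -0.0598 m, tau=26.8454 16.1743 -22.5378 -3.6138 0.2584 N·m.
t=0.4800 s (step 48): θ=-3.7221 1.7875 1.9067 -1.5719 0.7620 rad, qd=-1.1668 -1.1189 1.7661 -0.8297 -0.0113 rad/s, ee=-0.0613 -0.3436 -0.1100 m, tau=24.1992 16.7716 -20.6004 -3.5584 0.2127 N·m.
t=0.5200 s (step 52): θ=-3.7626 1.7453 1.9685 -1.6039 0.7617 rad, qd=-0.8716 -0.9896 1.3420 -0.7753 -0.0074 rad/s, ee=-0.0697 -0.3254 -0.1474 m, tau=21.8691 16.6844 -18.8816 -3.3867 0.1741 N·m.
t=0.5600 s (step 56): θ=-3.7928 1.7085 2.0153 -1.6343 0.7615 rad, qd=-0.6517 -0.8519 1.0128 -0.7481 -0.0050 rad/s, ee=-0.0774 -0.3077 -0.1744 m, tau=19.8362 16.2390 -17.3945 -3.1720 0.1428 N·m.
t=0.6000 s (step 60): θ=-3.8155 1.6772 2.0506 -1.6637 0.7614 rad, qd=-0.4868 -0.7159 0.7590 -0.7219 -0.0037 rad/s, ee=-0.0841 -0.2912 -0.1933 m, tau=18.0726 15.6316 -16.1330 -2.9586 0.1183 N·m.
t=0.6400 s (step 64): θ=-3.8323 1.6511 2.0769 -1.6919 0.7613 rad, qd=-0.3626 -0.5880 0.5639 -0.6866 -0.0030 rad/s, ee=-0.0896 -0.2763 -0.2059 m, tau=16.5518 14.9769 -15.0802 -2.7692 0.0997 N·m.
t=0.6800 s (step 68): θ=-3.8449 1.6299 2.0963 -1.7185 0.7612 rad, qd=-0.2690 -0.4720 0.4145 -0.6402 -0.0026 rad/s, ee=-0.0941 -0.2631 -0.2138 m, tau=15.2505 14.3393 -14.2139 -2.6123 0.0862 N·m.
t=0.7200 s (step 72): θ=-3.8542 1.6131 2.1105 -1.7430 0.7611 rad, qd=-0.1988 -0.3703 0.3006 -0.5851 -0.0024 rad/s, ee=-0.0977 -0.2518 -0.2185 m, tau=14.1477 13.7526 -13.5101 -2.4886 0.0766 N·m.
t=0.7600 s (step 76): θ=-3.8610 1.6001 2.1207 -1.7652 0.7610 rad, qd=-0.1464 -0.2834 0.2142 -0.5247 -0.0021 rad/s, ee=-0.1004 -0.2420 -0.2208 m, tau=13.2232 13.2325 -12.9452 -2.3944 0.0702 N·m.
t=0.8000 s (step 80): θ=-3.8661 1.5903 2.1279 -1.7850 0.7609 rad, qd=-0.1078 -0.2112 0.1492 -0.4626 -0.0019 rad/s, ee=-0.1024 -0.2338 -0.2215 m, tau=12.4571 12.7838 -12.4969 -2.3248 0.0661 N·m.
t=0.8400 s (step 84): θ=-3.8698 1.5830 2.1329 -1.8022 0.7609 rad, qd=-0.0798 -0.1525 0.1007 -0.4017 -0.0016 rad/s, ee=-0.1039 -0.2270 -0.2211 m, tau=11.8298 12.4053 -12.1450 -2.2745 0.0636 N·m.
t=0.8800 s (step 88): θ=-3.8726 1.5779 2.1362 -1.8171 0.7608 rad, qd=-0.0599 -0.1058 0.0650 -0.3441 -0.0014 rad/s, ee=-0.1049 -0.2213 -0.2202 m, tau=11.3220 12.0921 -11.8718 -2.2389 0.0622 N·m.
t=0.9200 s (step 92): θ=-3.8747 1.5744 2.1382 -1.8298 0.7607 rad, qd=-0.0463 -0.0695 0.0391 -0.2913 -0.0011 rad/s, ee=-0.1056 -0.2166 -0.2189 m, tau=10.9157 11.8378 -11.6620 -2.2141 0.0616 N·m.
t=0.9600 s (step 96): θ=-3.8764 1.5722 2.1394 -1.8405 0.7607 rad, qd=-0.0372 -0.0420 0.0210 -0.2440 -0.0006 rad/s, ee=-0.1060 -0.2128 -0.2174 m, tau=10.5970 11.6354 -11.5050 -2.1972 0.0614 N·m.
t=1.0000 s (step 100): θ=-3.8777 1.5710 2.1400 -1.8494 0.7607 rad, qd=-0.0306 -0.0222 0.0099 -0.2030 -0.0001 rad/s, ee=-0.1061 -0.2096 -0.2159 m, tau=10.3573 11.4791 -11.3946 -2.1853 0.0616 N·m.
t=1.0400 s (step 104): θ=-3.8788 1.5704 2.1403 -1.8568 0.7607 rad, qd=-0.0249 -0.0094 0.0044 -0.1683 0.0001 rad/s, ee=-0.1061 -0.2071 -0.2146 m, tau=10.1852 11.3655 -11.3216 -2.1770 0.0621 N·m.
t=1.0800 s (step 108): θ=-3.8797 1.5701 2.1404 -1.8630 0.7607 rad, qd=-0.0198 -0.0020 0.0023 -0.1393 -0.0001 rad/s, ee=-0.1060 -0.2050 -0.2134 m, tau=10.0626 11.2891 -11.2728 -2.1716 0.0625 N·m.
t=1.1000 s (step 110): θ=-3.8801 1.5701 2.1404 -1.8656 0.7607 rad, qd=-0.0174 0.0003 0.0018 -0.1266 -0.0002 rad/s, ee=-0.1060 -0.2041 -0.2128 m.


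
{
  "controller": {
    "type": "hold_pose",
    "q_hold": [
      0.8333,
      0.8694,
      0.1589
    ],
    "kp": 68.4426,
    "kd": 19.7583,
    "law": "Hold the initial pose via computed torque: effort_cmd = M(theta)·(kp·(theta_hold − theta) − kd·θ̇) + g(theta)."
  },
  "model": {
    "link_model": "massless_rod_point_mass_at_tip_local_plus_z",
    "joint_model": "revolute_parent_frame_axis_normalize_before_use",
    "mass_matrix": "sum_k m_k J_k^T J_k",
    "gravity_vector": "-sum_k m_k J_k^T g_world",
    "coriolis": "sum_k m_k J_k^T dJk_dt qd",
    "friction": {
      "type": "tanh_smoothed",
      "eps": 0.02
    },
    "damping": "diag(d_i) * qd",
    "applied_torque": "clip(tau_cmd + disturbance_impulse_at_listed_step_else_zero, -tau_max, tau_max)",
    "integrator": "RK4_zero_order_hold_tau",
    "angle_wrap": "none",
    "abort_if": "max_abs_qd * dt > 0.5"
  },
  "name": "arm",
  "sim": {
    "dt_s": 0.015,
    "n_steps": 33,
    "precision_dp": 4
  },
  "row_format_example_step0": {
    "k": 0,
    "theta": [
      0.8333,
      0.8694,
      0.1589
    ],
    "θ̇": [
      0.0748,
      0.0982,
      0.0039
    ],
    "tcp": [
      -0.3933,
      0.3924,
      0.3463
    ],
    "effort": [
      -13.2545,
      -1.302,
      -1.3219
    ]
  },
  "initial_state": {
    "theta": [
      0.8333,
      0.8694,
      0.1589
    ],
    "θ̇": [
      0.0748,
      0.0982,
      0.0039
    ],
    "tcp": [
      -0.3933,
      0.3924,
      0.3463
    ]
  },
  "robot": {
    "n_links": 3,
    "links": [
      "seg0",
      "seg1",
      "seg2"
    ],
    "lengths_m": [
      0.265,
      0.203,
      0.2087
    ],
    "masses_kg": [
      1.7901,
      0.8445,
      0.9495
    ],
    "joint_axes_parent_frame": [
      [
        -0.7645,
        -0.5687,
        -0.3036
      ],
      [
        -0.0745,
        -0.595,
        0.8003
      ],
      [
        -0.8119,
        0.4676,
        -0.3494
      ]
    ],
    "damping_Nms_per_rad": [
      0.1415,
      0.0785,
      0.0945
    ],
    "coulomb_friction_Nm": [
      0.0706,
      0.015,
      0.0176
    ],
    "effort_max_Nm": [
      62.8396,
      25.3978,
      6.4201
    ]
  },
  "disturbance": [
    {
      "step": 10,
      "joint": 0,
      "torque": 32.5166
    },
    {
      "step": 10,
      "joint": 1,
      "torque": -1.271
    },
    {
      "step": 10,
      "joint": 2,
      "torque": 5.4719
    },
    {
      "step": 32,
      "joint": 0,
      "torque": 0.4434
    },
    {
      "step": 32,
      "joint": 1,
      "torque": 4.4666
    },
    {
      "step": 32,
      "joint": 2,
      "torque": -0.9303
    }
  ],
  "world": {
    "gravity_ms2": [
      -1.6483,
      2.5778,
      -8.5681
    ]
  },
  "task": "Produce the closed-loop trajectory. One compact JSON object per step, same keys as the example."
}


{"k":1,"theta":[0.8342,0.8706,0.159],"\u03b8\u0307":[0.0507,0.0656,0.005],"tcp":[-0.3936,0.3926,0.3457],"effort":[-12.9677,-1.2478,-1.2918]}
{"k":2,"theta":[0.8349,0.8714,0.159],"\u03b8\u0307":[0.0329,0.0419,0.0051],"tcp":[-0.3938,0.3927,0.3453],"effort":[-12.7519,-1.2082,-1.2686]}
{"k":3,"theta":[0.8353,0.8719,0.1591],"\u03b8\u0307":[0.0201,0.0247,0.0045],"tcp":[-0.3939,0.3928,0.345],"effort":[-12.5916,-1.1796,-1.251]}
{"k":4,"theta":[0.8355,0.8722,0.1592],"\u03b8\u0307":[0.0111,0.0127,0.0033],"tcp":[-0.394,0.3928,0.3448],"effort":[-12.4754,-1.1597,-1.2378]}
{"k":5,"theta":[0.8356,0.8723,0.1592],"\u03b8\u0307":[0.005,0.0048,0.002],"tcp":[-0.394,0.3929,0.3448],"effort":[-12.3938,-1.1466,-1.2281]}
{"k":6,"theta":[0.8357,0.8724,0.1592],"\u03b8\u0307":[0.0009,-0.0,0.0008],"tcp":[-0.394,0.3929,0.3447],"effort":[-12.3375,-1.1385,-1.2211]}
{"k":7,"theta":[0.8357,0.8724,0.1592],"\u03b8\u0307":[-0.0017,-0.0029,-0.0001],"tcp":[-0.394,0.3929,0.3447],"effort":[-12.2988,-1.1335,-1.2162]}
{"k":8,"theta":[0.8356,0.8723,0.1592],"\u03b8\u0307":[-0.0034,-0.0046,-0.0007],"tcp":[-0.394,0.3929,0.3448],"effort":[-12.2721,-1.1304,-1.2126]}
{"k":9,"theta":[0.8356,0.8722,0.1592],"\u03b8\u0307":[-0.0044,-0.0056,-0.0011],"tcp":[-0.394,0.3929,0.3448],"effort":[-12.2537,-1.1286,-1.2101]}
{"k":10,"theta":[0.8355,0.8721,0.1592],"\u03b8\u0307":[-0.005,-0.006,-0.0013],"tcp":[-0.394,0.3928,0.3449],"effort":[20.2758,-2.3984,4.2636]}
{"k":11,"theta":[0.8407,0.8695,0.1593],"\u03b8\u0307":[0.7007,-0.3432,0.0154],"tcp":[-0.3939,0.3953,0.3424],"effort":[-22.1039,-0.7536,-2.8659]}
{"k":12,"theta":[0.8496,0.8652,0.1596],"\u03b8\u0307":[0.4808,-0.2316,0.0208],"tcp":[-0.3937,0.3994,0.3382],"effort":[-19.5861,-0.8721,-2.4329]}
{"k":13,"theta":[0.8556,0.8623,0.1599],"\u03b8\u0307":[0.3179,-0.1505,0.0213],"tcp":[-0.3936,0.4021,0.3353],"effort":[-17.6848,-0.9552,-2.107]}
{"k":14,"theta":[0.8594,0.8605,0.1602],"\u03b8\u0307":[0.1977,-0.092,0.0195],"tcp":[-0.3935,0.4039,0.3334],"effort":[-16.2505,-1.0139,-1.862]}
{"k":15,"theta":[0.8617,0.8595,0.1605],"\u03b8\u0307":[0.1096,-0.05,0.017],"tcp":[-0.3935,0.405,0.3323],"effort":[-15.1697,-1.0554,-1.6782]}
{"k":16,"theta":[0.8629,0.8589,0.1607],"\u03b8\u0307":[0.0455,-0.0204,0.0142],"tcp":[-0.3934,0.4055,0.3317],"effort":[-14.3565,-1.0846,-1.5407]}
{"k":17,"theta":[0.8632,0.8588,0.1609],"\u03b8\u0307":[0.0005,-0.002,0.0078],"tcp":[-0.3934,0.4057,0.3315],"effort":[-13.7516,-1.1031,-1.4383]}
{"k":18,"theta":[0.863,0.8588,0.1609],"\u03b8\u0307":[-0.0281,0.0066,-0.0052],"tcp":[-0.3934,0.4056,0.3316],"effort":[-13.3248,-1.1137,-1.3646]}
{"k":19,"theta":[0.8625,0.8589,0.1608],"\u03b8\u0307":[-0.0478,0.0123,-0.0115],"tcp":[-0.3934,0.4054,0.3319],"effort":[-13.0144,-1.1197,-1.3125]}
{"k":20,"theta":[0.8616,0.8592,0.1606],"\u03b8\u0307":[-0.0612,0.016,-0.014],"tcp":[-0.3934,0.405,0.3323],"effort":[-12.7838,-1.123,-1.2749]}
{"k":21,"theta":[0.8606,0.8594,0.1604],"\u03b8\u0307":[-0.0699,0.0183,-0.015],"tcp":[-0.3934,0.4046,0.3329],"effort":[-12.6126,-1.1249,-1.2475]}
{"k":22,"theta":[0.8596,0.8597,0.1602],"\u03b8\u0307":[-0.075,0.0195,-0.0155],"tcp":[-0.3934,0.4041,0.3334],"effort":[-12.4862,-1.1259,-1.2277]}
{"k":23,"theta":[0.8584,0.86,0.1599],"\u03b8\u0307":[-0.0774,0.02,-0.0156],"tcp":[-0.3934,0.4036,0.334],"effort":[-12.3933,-1.1264,-1.2134]}
{"k":24,"theta":[0.8573,0.8603,0.1597],"\u03b8\u0307":[-0.0779,0.02,-0.0155],"tcp":[-0.3934,0.4031,0.3347],"effort":[-12.3257,-1.1266,-1.2032]}
{"k":25,"theta":[0.8561,0.8606,0.1595],"\u03b8\u0307":[-0.0771,0.0196,-0.0152],"tcp":[-0.3934,0.4025,0.3353],"effort":[-12.2771,-1.1267,-1.1961]}
{"k":26,"theta":[0.855,0.8609,0.1592],"\u03b8\u0307":[-0.0753,0.0191,-0.0149],"tcp":[-0.3934,0.402,0.3359],"effort":[-12.2427,-1.1267,-1.1913]}
{"k":27,"theta":[0.8538,0.8612,0.159],"\u03b8\u0307":[-0.0729,0.0185,-0.0146],"tcp":[-0.3933,0.4015,0.3365],"effort":[-12.2188,-1.1266,-1.1882]}
{"k":28,"theta":[0.8528,0.8614,0.1588],"\u03b8\u0307":[-0.07,0.0178,-0.0142],"tcp":[-0.3933,0.4011,0.337],"effort":[-12.2028,-1.1265,-1.1862]}
{"k":29,"theta":[0.8517,0.8617,0.1586],"\u03b8\u0307":[-0.0669,0.017,-0.0138],"tcp":[-0.3933,0.4006,0.3376],"effort":[-12.1926,-1.1265,-1.1852]}
{"k":30,"theta":[0.8508,0.8619,0.1584],"\u03b8\u0307":[-0.0636,0.0163,-0.0134],"tcp":[-0.3933,0.4002,0.3381],"effort":[-12.1866,-1.1264,-1.1848]}
{"k":31,"theta":[0.8498,0.8622,0.1582],"\u03b8\u0307":[-0.0603,0.0156,-0.013],"tcp":[-0.3933,0.3998,0.3386],"effort":[-12.1838,-1.1264,-1.1849]}
{"k":32,"theta":[0.849,0.8624,0.158],"\u03b8\u0307":[-0.057,0.0149,-0.0126],"tcp":[-0.3933,0.3994,0.339],"effort":[-11.7398,3.3402,-2.1156]}
{"k":33,"theta":[0.8478,0.8692,0.1594],"\u03b8\u0307":[-0.0904,0.8891,0.1845],"tcp":[-0.3944,0.398,0.3387]}


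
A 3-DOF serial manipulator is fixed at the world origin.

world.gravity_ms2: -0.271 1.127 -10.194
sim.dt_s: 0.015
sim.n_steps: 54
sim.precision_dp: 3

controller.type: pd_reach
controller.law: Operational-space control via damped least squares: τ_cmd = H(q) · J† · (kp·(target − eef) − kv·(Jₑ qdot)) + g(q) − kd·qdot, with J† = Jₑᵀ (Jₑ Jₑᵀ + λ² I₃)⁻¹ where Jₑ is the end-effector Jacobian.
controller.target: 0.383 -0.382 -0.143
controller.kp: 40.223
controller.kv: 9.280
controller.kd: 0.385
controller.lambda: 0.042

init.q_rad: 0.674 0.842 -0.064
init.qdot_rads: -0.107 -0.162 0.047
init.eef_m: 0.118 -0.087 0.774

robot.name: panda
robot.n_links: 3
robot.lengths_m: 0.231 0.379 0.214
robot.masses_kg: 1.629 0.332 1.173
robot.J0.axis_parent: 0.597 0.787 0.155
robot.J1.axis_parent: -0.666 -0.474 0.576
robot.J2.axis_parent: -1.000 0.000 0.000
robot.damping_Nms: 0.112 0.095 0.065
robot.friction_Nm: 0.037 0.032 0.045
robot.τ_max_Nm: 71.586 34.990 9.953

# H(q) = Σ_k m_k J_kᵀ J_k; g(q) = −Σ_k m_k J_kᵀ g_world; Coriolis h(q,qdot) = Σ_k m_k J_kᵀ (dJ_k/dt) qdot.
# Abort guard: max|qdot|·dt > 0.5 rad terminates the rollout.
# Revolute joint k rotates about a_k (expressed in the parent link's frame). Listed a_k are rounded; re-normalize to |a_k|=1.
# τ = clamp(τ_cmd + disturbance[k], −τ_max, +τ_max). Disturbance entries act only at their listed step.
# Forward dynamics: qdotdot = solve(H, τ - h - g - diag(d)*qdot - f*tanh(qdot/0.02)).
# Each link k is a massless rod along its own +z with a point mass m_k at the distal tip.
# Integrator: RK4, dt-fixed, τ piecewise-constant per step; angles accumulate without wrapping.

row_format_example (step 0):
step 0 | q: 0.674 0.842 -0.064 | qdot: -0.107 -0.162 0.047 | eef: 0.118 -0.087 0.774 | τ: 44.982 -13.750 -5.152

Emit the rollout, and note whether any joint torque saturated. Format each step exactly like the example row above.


step 1 | q: 0.695 0.860 -0.037 | qdot: 2.796 2.488 3.598 | eef: 0.119 -0.088 0.772 | τ: 37.554 -12.923 -5.641
step 2 | q: 0.750 0.908 0.033 | qdot: 4.594 3.768 5.725 | eef: 0.122 -0.094 0.763 | τ: 29.335 -11.223 -5.331
step 3 | q: 0.827 0.967 0.127 | qdot: 5.536 4.054 6.756 | eef: 0.128 -0.104 0.750 | τ: 21.009 -9.027 -4.566
step 4 | q: 0.913 1.027 0.229 | qdot: 5.939 3.895 6.864 | eef: 0.136 -0.118 0.732 | τ: 13.582 -6.842 -3.577
step 5 | q: 1.003 1.083 0.329 | qdot: 6.071 3.609 6.461 | eef: 0.147 -0.136 0.711 | τ: 7.488 -4.952 -2.603
step 6 | q: 1.094 1.135 0.422 | qdot: 6.082 3.313 5.863 | eef: 0.160 -0.156 0.688 | τ: 2.637 -3.404 -1.768
step 7 | q: 1.184 1.182 0.505 | qdot: 6.038 3.038 5.221 | eef: 0.174 -0.178 0.662 | τ: -1.217 -2.151 -1.092
step 8 | q: 1.274 1.226 0.579 | qdot: 5.964 2.787 4.592 | eef: 0.189 -0.200 0.635 | τ: -4.304 -1.126 -0.557
step 9 | q: 1.363 1.266 0.643 | qdot: 5.871 2.557 3.994 | eef: 0.205 -0.222 0.606 | τ: -6.804 -0.273 -0.132
step 10 | q: 1.450 1.302 0.699 | qdot: 5.763 2.342 3.432 | eef: 0.222 -0.244 0.576 | τ: -8.848 0.453 0.212
step 11 | q: 1.536 1.336 0.746 | qdot: 5.641 2.140 2.908 | eef: 0.239 -0.265 0.546 | τ: -10.533 1.086 0.497
step 12 | q: 1.619 1.367 0.786 | qdot: 5.505 1.947 2.423 | eef: 0.256 -0.284 0.515 | τ: -11.931 1.650 0.741
step 13 | q: 1.701 1.394 0.819 | qdot: 5.355 1.763 1.977 | eef: 0.272 -0.303 0.483 | τ: -13.096 2.162 0.956
step 14 | q: 1.780 1.419 0.846 | qdot: 5.192 1.587 1.571 | eef: 0.289 -0.320 0.451 | τ: -14.069 2.636 1.150
step 15 | q: 1.856 1.442 0.867 | qdot: 5.017 1.420 1.206 | eef: 0.304 -0.335 0.418 | τ: -14.879 3.078 1.331
step 16 | q: 1.930 1.462 0.882 | qdot: 4.830 1.261 0.880 | eef: 0.320 -0.349 0.386 | τ: -15.549 3.492 1.501
step 17 | q: 2.001 1.480 0.893 | qdot: 4.634 1.112 0.595 | eef: 0.334 -0.361 0.354 | τ: -16.099 3.882 1.662
step 18 | q: 2.069 1.496 0.900 | qdot: 4.429 0.973 0.350 | eef: 0.347 -0.372 0.322 | τ: -16.541 4.246 1.814
step 19 | q: 2.134 1.509 0.904 | qdot: 4.219 0.845 0.142 | eef: 0.360 -0.382 0.291 | τ: -16.886 4.584 1.956
step 20 | q: 2.196 1.521 0.905 | qdot: 4.006 0.728 -0.022 | eef: 0.371 -0.390 0.261 | τ: -17.144 4.896 2.084
step 21 | q: 2.254 1.531 0.904 | qdot: 3.794 0.617 -0.123 | eef: 0.381 -0.396 0.231 | τ: -17.323 5.180 2.180
step 22 | q: 2.310 1.540 0.901 | qdot: 3.583 0.520 -0.203 | eef: 0.391 -0.401 0.202 | τ: -17.429 5.433 2.269
step 23 | q: 2.362 1.547 0.898 | qdot: 3.375 0.436 -0.263 | eef: 0.399 -0.406 0.174 | τ: -17.468 5.654 2.349
step 24 | q: 2.411 1.553 0.894 | qdot: 3.171 0.364 -0.303 | eef: 0.407 -0.409 0.147 | τ: -17.446 5.841 2.420
step 25 | q: 2.457 1.558 0.889 | qdot: 2.972 0.303 -0.325 | eef: 0.413 -0.411 0.122 | τ: -17.368 5.995 2.478
step 26 | q: 2.500 1.562 0.884 | qdot: 2.780 0.253 -0.331 | eef: 0.418 -0.412 0.097 | τ: -17.240 6.117 2.524
step 27 | q: 2.540 1.565 0.879 | qdot: 2.596 0.212 -0.323 | eef: 0.423 -0.413 0.074 | τ: -17.069 6.207 2.558
step 28 | q: 2.578 1.568 0.874 | qdot: 2.420 0.179 -0.305 | eef: 0.427 -0.413 0.052 | τ: -16.860 6.268 2.581
step 29 | q: 2.613 1.571 0.870 | qdot: 2.252 0.154 -0.277 | eef: 0.430 -0.412 0.032 | τ: -16.619 6.300 2.592
step 30 | q: 2.646 1.573 0.866 | qdot: 2.093 0.135 -0.243 | eef: 0.432 -0.411 0.013 | τ: -16.350 6.307 2.593
step 31 | q: 2.676 1.575 0.863 | qdot: 1.942 0.122 -0.205 | eef: 0.434 -0.410 -0.005 | τ: -16.060 6.290 2.586
step 32 | q: 2.704 1.577 0.860 | qdot: 1.800 0.114 -0.164 | eef: 0.435 -0.408 -0.021 | τ: -15.754 6.253 2.570
step 33 | q: 2.730 1.578 0.858 | qdot: 1.666 0.109 -0.122 | eef: 0.436 -0.407 -0.036 | τ: -15.435 6.199 2.548
step 34 | q: 2.754 1.580 0.856 | qdot: 1.540 0.108 -0.080 | eef: 0.436 -0.405 -0.050 | τ: -15.108 6.129 2.520
step 35 | q: 2.776 1.582 0.855 | qdot: 1.421 0.110 -0.039 | eef: 0.436 -0.403 -0.063 | τ: -14.776 6.047 2.488
step 36 | q: 2.797 1.583 0.855 | qdot: 1.310 0.114 -0.006 | eef: 0.436 -0.401 -0.074 | τ: -14.443 5.954 2.457
step 37 | q: 2.816 1.585 0.855 | qdot: 1.204 0.123 0.009 | eef: 0.435 -0.400 -0.085 | τ: -14.113 5.853 2.434
step 38 | q: 2.833 1.587 0.855 | qdot: 1.104 0.133 0.019 | eef: 0.434 -0.398 -0.095 | τ: -13.787 5.746 2.412
step 39 | q: 2.849 1.589 0.856 | qdot: 1.011 0.143 0.030 | eef: 0.433 -0.396 -0.103 | τ: -13.469 5.636 2.387
step 40 | q: 2.863 1.591 0.856 | qdot: 0.925 0.151 0.042 | eef: 0.432 -0.395 -0.111 | τ: -13.160 5.524 2.359
step 41 | q: 2.877 1.594 0.857 | qdot: 0.844 0.159 0.056 | eef: 0.431 -0.394 -0.118 | τ: -12.861 5.412 2.329
step 42 | q: 2.889 1.596 0.858 | qdot: 0.769 0.166 0.071 | eef: 0.429 -0.392 -0.124 | τ: -12.573 5.301 2.296
step 43 | q: 2.900 1.599 0.859 | qdot: 0.699 0.171 0.086 | eef: 0.428 -0.391 -0.130 | τ: -12.297 5.192 2.262
step 44 | q: 2.910 1.601 0.861 | qdot: 0.635 0.176 0.100 | eef: 0.426 -0.391 -0.134 | τ: -12.034 5.085 2.229
step 45 | q: 2.919 1.604 0.862 | qdot: 0.575 0.179 0.112 | eef: 0.425 -0.390 -0.139 | τ: -11.785 4.982 2.195
step 46 | q: 2.927 1.607 0.864 | qdot: 0.519 0.182 0.123 | eef: 0.423 -0.389 -0.142 | τ: -11.548 4.883 2.162
step 47 | q: 2.934 1.609 0.866 | qdot: 0.468 0.183 0.132 | eef: 0.421 -0.388 -0.145 | τ: -11.325 4.787 2.130
step 48 | q: 2.941 1.612 0.868 | qdot: 0.420 0.184 0.140 | eef: 0.420 -0.388 -0.148 | τ: -11.116 4.697 2.099
step 49 | q: 2.947 1.615 0.870 | qdot: 0.376 0.184 0.146 | eef: 0.418 -0.388 -0.150 | τ: -10.919 4.611 2.069
step 50 | q: 2.952 1.618 0.872 | qdot: 0.336 0.182 0.151 | eef: 0.417 -0.387 -0.152 | τ: -10.736 4.530 2.041
step 51 | q: 2.957 1.620 0.875 | qdot: 0.299 0.180 0.154 | eef: 0.415 -0.387 -0.154 | τ: -10.565 4.454 2.014
step 52 | q: 2.961 1.623 0.877 | qdot: 0.265 0.178 0.156 | eef: 0.414 -0.387 -0.155 | τ: -10.406 4.383 1.989
step 53 | q: 2.965 1.626 0.879 | qdot: 0.234 0.174 0.158 | eef: 0.412 -0.387 -0.156 | τ: -10.259 4.317 1.965
step 54 | q: 2.968 1.628 0.882 | qdot: 0.206 0.170 0.158 | eef: 0.411 -0.387 -0.157
any joint saturated: no


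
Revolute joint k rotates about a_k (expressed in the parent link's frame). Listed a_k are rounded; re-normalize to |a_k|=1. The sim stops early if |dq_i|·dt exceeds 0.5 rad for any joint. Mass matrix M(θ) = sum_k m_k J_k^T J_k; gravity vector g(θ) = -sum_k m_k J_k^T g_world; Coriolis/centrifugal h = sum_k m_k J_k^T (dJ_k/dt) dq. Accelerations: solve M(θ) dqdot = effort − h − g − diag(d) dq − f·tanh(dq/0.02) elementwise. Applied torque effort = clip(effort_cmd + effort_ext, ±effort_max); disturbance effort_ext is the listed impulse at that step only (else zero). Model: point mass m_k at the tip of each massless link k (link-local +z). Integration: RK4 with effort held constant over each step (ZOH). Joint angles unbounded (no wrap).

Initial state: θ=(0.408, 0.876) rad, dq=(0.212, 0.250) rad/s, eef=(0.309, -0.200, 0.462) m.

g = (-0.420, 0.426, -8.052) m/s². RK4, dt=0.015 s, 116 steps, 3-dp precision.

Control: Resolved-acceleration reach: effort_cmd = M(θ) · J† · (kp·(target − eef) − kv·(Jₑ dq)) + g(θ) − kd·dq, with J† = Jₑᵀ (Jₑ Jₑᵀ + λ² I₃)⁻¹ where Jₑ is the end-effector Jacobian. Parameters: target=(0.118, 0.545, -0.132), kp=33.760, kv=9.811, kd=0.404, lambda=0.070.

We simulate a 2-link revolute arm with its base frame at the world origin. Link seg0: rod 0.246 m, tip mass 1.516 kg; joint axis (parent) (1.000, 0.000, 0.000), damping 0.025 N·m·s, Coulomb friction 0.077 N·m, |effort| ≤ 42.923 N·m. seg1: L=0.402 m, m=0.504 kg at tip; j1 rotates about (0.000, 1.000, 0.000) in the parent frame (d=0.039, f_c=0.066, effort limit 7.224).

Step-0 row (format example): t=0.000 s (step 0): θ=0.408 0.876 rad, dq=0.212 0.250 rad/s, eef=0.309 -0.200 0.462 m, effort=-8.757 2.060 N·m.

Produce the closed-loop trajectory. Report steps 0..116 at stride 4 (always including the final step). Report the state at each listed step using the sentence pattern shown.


t=0.060 s (step 4): θ=0.371 0.947 rad, dq=-1.321 1.860 rad/s, eef=0.326 -0.174 0.448 m, effort=-4.964 0.105 N·m.
t=0.120 s (step 8): θ=0.260 1.076 rad, dq=-2.319 2.311 rad/s, eef=0.354 -0.112 0.422 m, effort=-2.855 -0.719 N·m.
t=0.180 s (step 12): θ=0.096 1.213 rad, dq=-3.156 2.177 rad/s, eef=0.377 -0.037 0.385 m, effort=-1.394 -1.122 N·m.
t=0.240 s (step 16): θ=-0.116 1.330 rad, dq=-3.901 1.665 rad/s, eef=0.390 0.040 0.340 m, effort=-0.095 -1.297 N·m.
t=0.300 s (step 20): θ=-0.368 1.407 rad, dq=-4.453 0.898 rad/s, eef=0.397 0.112 0.291 m, effort=1.326 -1.256 N·m.
t=0.360 s (step 24): θ=-0.643 1.435 rad, dq=-4.619 0.030 rad/s, eef=0.398 0.180 0.240 m, effort=2.933 -0.996 N·m.
t=0.420 s (step 28): θ=-0.912 1.415 rad, dq=-4.285 -0.677 rad/s, eef=0.397 0.244 0.189 m, effort=4.445 -0.669 N·m.
t=0.480 s (step 32): θ=-1.148 1.358 rad, dq=-3.561 -1.175 rad/s, eef=0.393 0.302 0.136 m, effort=5.475 -0.286 N·m.
t=0.540 s (step 36): θ=-1.337 1.280 rad, dq=-2.713 -1.406 rad/s, eef=0.385 0.351 0.084 m, effort=5.924 0.014 N·m.
t=0.600 s (step 40): θ=-1.476 1.194 rad, dq=-1.955 -1.436 rad/s, eef=0.374 0.392 0.037 m, effort=5.969 0.196 N·m.
t=0.660 s (step 44): θ=-1.575 1.110 rad, dq=-1.368 -1.361 rad/s, eef=0.360 0.425 -0.002 m, effort=5.829 0.294 N·m.
t=0.720 s (step 48): θ=-1.643 1.031 rad, dq=-0.944 -1.247 rad/s, eef=0.345 0.451 -0.033 m, effort=5.644 0.342 N·m.
t=0.780 s (step 52): θ=-1.691 0.960 rad, dq=-0.650 -1.126 rad/s, eef=0.329 0.473 -0.057 m, effort=5.477 0.365 N·m.
t=0.840 s (step 56): θ=-1.723 0.896 rad, dq=-0.448 -1.011 rad/s, eef=0.314 0.491 -0.075 m, effort=5.347 0.374 N·m.
t=0.900 s (step 60): θ=-1.746 0.839 rad, dq=-0.310 -0.905 rad/s, eef=0.299 0.507 -0.090 m, effort=5.255 0.374 N·m.
t=0.960 s (step 64): θ=-1.761 0.787 rad, dq=-0.216 -0.809 rad/s, eef=0.285 0.520 -0.100 m, effort=5.194 0.369 N·m.
t=1.020 s (step 68): θ=-1.772 0.741 rad, dq=-0.151 -0.721 rad/s, eef=0.271 0.532 -0.108 m, effort=5.157 0.359 N·m.
t=1.080 s (step 72): θ=-1.780 0.700 rad, dq=-0.107 -0.642 rad/s, eef=0.259 0.541 -0.115 m, effort=5.136 0.348 N·m.
t=1.140 s (step 76): θ=-1.785 0.664 rad, dq=-0.076 -0.571 rad/s, eef=0.248 0.550 -0.120 m, effort=5.127 0.336 N·m.
t=1.200 s (step 80): θ=-1.789 0.632 rad, dq=-0.054 -0.506 rad/s, eef=0.237 0.557 -0.124 m, effort=5.125 0.323 N·m.
t=1.260 s (step 84): θ=-1.792 0.603 rad, dq=-0.040 -0.449 rad/s, eef=0.228 0.563 -0.127 m, effort=5.129 0.310 N·m.
t=1.320 s (step 88): θ=-1.794 0.578 rad, dq=-0.030 -0.397 rad/s, eef=0.220 0.568 -0.129 m, effort=5.137 0.298 N·m.
t=1.380 s (step 92): θ=-1.795 0.555 rad, dq=-0.023 -0.351 rad/s, eef=0.212 0.573 -0.131 m, effort=5.148 0.286 N·m.
t=1.440 s (step 96): θ=-1.797 0.536 rad, dq=-0.019 -0.310 rad/s, eef=0.205 0.577 -0.133 m, effort=5.161 0.276 N·m.
t=1.500 s (step 100): θ=-1.798 0.518 rad, dq=-0.016 -0.274 rad/s, eef=0.199 0.580 -0.134 m, effort=5.174 0.266 N·m.
t=1.560 s (step 104): θ=-1.799 0.503 rad, dq=-0.014 -0.242 rad/s, eef=0.194 0.583 -0.135 m, effort=5.186 0.257 N·m.
t=1.620 s (step 108): θ=-1.800 0.489 rad, dq=-0.013 -0.213 rad/s, eef=0.189 0.585 -0.136 m, effort=5.198 0.250 N·m.
t=1.680 s (step 112): θ=-1.800 0.477 rad, dq=-0.012 -0.188 rad/s, eef=0.185 0.587 -0.137 m, effort=5.208 0.243 N·m.
t=1.740 s (step 116): θ=-1.801 0.467 rad, dq=-0.011 -0.166 rad/s, eef=0.181 0.589 -0.138 m.


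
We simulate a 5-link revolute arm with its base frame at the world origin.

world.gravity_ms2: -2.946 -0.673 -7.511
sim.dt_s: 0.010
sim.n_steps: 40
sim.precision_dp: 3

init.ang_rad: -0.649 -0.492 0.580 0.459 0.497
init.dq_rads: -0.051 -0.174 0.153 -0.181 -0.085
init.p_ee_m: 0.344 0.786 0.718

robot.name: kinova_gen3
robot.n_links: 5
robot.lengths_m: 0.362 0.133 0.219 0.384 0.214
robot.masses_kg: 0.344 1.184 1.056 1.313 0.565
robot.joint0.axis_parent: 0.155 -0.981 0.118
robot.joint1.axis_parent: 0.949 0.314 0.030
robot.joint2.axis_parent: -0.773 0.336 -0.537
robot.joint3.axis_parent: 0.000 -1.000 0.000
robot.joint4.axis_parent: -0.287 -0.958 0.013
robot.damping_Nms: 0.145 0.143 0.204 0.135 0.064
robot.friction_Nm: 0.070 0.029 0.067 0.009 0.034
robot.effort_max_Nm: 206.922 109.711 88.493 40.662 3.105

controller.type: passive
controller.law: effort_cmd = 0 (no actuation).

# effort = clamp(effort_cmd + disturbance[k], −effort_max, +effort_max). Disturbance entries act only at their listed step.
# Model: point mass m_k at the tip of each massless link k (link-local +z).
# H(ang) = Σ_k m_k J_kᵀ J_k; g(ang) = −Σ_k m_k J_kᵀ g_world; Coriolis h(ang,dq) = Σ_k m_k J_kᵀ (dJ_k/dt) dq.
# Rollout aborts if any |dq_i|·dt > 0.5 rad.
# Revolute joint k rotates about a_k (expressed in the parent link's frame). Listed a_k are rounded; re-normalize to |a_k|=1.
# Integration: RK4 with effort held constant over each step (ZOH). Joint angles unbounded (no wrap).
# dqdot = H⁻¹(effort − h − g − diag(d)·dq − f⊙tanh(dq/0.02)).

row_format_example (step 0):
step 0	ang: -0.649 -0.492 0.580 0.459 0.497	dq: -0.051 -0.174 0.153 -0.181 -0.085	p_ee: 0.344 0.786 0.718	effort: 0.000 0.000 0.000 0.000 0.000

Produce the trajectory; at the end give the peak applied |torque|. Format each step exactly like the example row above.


step 1	ang: -0.650 -0.494 0.582 0.458 0.496	dq: -0.094 -0.209 0.209 -0.071 -0.065	p_ee: 0.345 0.787 0.715	effort: 0.000 0.000 0.000 0.000 0.000
step 2	ang: -0.651 -0.496 0.584 0.458 0.496	dq: -0.137 -0.248 0.260 0.032 -0.042	p_ee: 0.345 0.789 0.712	effort: 0.000 0.000 0.000 0.000 0.000
step 3	ang: -0.652 -0.499 0.587 0.458 0.495	dq: -0.180 -0.292 0.306 0.127 -0.017	p_ee: 0.345 0.791 0.707	effort: 0.000 0.000 0.000 0.000 0.000
step 4	ang: -0.654 -0.502 0.590 0.460 0.495	dq: -0.224 -0.339 0.349 0.220 -0.003	p_ee: 0.345 0.793 0.702	effort: 0.000 0.000 0.000 0.000 0.000
step 5	ang: -0.657 -0.506 0.594 0.463 0.495	dq: -0.269 -0.389 0.388 0.309 0.002	p_ee: 0.344 0.796 0.697	effort: 0.000 0.000 0.000 0.000 0.000
step 6	ang: -0.660 -0.510 0.598 0.466 0.495	dq: -0.315 -0.444 0.423 0.391 0.004	p_ee: 0.342 0.799 0.690	effort: 0.000 0.000 0.000 0.000 0.000
step 7	ang: -0.663 -0.515 0.602 0.471 0.495	dq: -0.362 -0.503 0.453 0.466 0.005	p_ee: 0.341 0.802 0.683	effort: 0.000 0.000 0.000 0.000 0.000
step 8	ang: -0.667 -0.520 0.607 0.476 0.495	dq: -0.410 -0.567 0.478 0.534 0.005	p_ee: 0.338 0.805 0.676	effort: 0.000 0.000 0.000 0.000 0.000
step 9	ang: -0.671 -0.526 0.612 0.481 0.495	dq: -0.459 -0.637 0.498 0.593 0.005	p_ee: 0.336 0.808 0.667	effort: 0.000 0.000 0.000 0.000 0.000
step 10	ang: -0.676 -0.533 0.617 0.487 0.496	dq: -0.509 -0.713 0.512 0.644 0.005	p_ee: 0.333 0.812 0.658	effort: 0.000 0.000 0.000 0.000 0.000
step 11	ang: -0.682 -0.540 0.622 0.494 0.496	dq: -0.561 -0.794 0.520 0.685 0.004	p_ee: 0.330 0.815 0.648	effort: 0.000 0.000 0.000 0.000 0.000
step 12	ang: -0.688 -0.549 0.627 0.501 0.496	dq: -0.614 -0.881 0.523 0.717 0.003	p_ee: 0.326 0.819 0.637	effort: 0.000 0.000 0.000 0.000 0.000
step 13	ang: -0.694 -0.558 0.633 0.508 0.496	dq: -0.669 -0.975 0.521 0.738 0.001	p_ee: 0.322 0.823 0.625	effort: 0.000 0.000 0.000 0.000 0.000
step 14	ang: -0.701 -0.568 0.638 0.516 0.496	dq: -0.726 -1.074 0.512 0.748 -0.000	p_ee: 0.318 0.827 0.613	effort: 0.000 0.000 0.000 0.000 0.000
step 15	ang: -0.708 -0.579 0.643 0.523 0.496	dq: -0.785 -1.181 0.498 0.747 -0.002	p_ee: 0.313 0.831 0.600	effort: 0.000 0.000 0.000 0.000 0.000
step 16	ang: -0.717 -0.592 0.648 0.531 0.496	dq: -0.846 -1.293 0.477 0.733 -0.003	p_ee: 0.308 0.836 0.586	effort: 0.000 0.000 0.000 0.000 0.000
step 17	ang: -0.725 -0.605 0.652 0.538 0.496	dq: -0.909 -1.412 0.451 0.707 -0.005	p_ee: 0.303 0.840 0.571	effort: 0.000 0.000 0.000 0.000 0.000
step 18	ang: -0.735 -0.620 0.657 0.545 0.496	dq: -0.975 -1.538 0.418 0.667 -0.007	p_ee: 0.297 0.844 0.556	effort: 0.000 0.000 0.000 0.000 0.000
step 19	ang: -0.745 -0.636 0.661 0.551 0.495	dq: -1.043 -1.670 0.380 0.614 -0.008	p_ee: 0.291 0.848 0.540	effort: 0.000 0.000 0.000 0.000 0.000
step 20	ang: -0.756 -0.653 0.664 0.557 0.495	dq: -1.114 -1.809 0.335 0.546 -0.010	p_ee: 0.284 0.852 0.523	effort: 0.000 0.000 0.000 0.000 0.000
step 21	ang: -0.767 -0.672 0.667 0.562 0.495	dq: -1.189 -1.953 0.285 0.462 -0.012	p_ee: 0.278 0.857 0.505	effort: 0.000 0.000 0.000 0.000 0.000
step 22	ang: -0.779 -0.693 0.670 0.566 0.495	dq: -1.267 -2.104 0.228 0.363 -0.014	p_ee: 0.271 0.861 0.487	effort: 0.000 0.000 0.000 0.000 0.000
step 23	ang: -0.793 -0.714 0.672 0.569 0.495	dq: -1.349 -2.260 0.166 0.246 -0.016	p_ee: 0.263 0.865 0.468	effort: 0.000 0.000 0.000 0.000 0.000
step 24	ang: -0.806 -0.738 0.673 0.571 0.495	dq: -1.436 -2.421 0.097 0.113 -0.018	p_ee: 0.256 0.868 0.448	effort: 0.000 0.000 0.000 0.000 0.000
step 25	ang: -0.821 -0.763 0.674 0.571 0.495	dq: -1.527 -2.585 0.024 -0.037 -0.020	p_ee: 0.248 0.872 0.427	effort: 0.000 0.000 0.000 0.000 0.000
step 26	ang: -0.837 -0.789 0.674 0.570 0.494	dq: -1.620 -2.745 -0.043 -0.194 -0.033	p_ee: 0.240 0.876 0.406	effort: 0.000 0.000 0.000 0.000 0.000
step 27	ang: -0.854 -0.818 0.673 0.568 0.494	dq: -1.719 -2.905 -0.111 -0.366 -0.047	p_ee: 0.231 0.879 0.383	effort: 0.000 0.000 0.000 0.000 0.000
step 28	ang: -0.871 -0.848 0.672 0.563 0.493	dq: -1.824 -3.068 -0.184 -0.558 -0.062	p_ee: 0.223 0.882 0.360	effort: 0.000 0.000 0.000 0.000 0.000
step 29	ang: -0.890 -0.879 0.669 0.556 0.493	dq: -1.936 -3.231 -0.263 -0.768 -0.077	p_ee: 0.214 0.885 0.337	effort: 0.000 0.000 0.000 0.000 0.000
step 30	ang: -0.910 -0.912 0.666 0.547 0.492	dq: -2.057 -3.394 -0.345 -0.998 -0.095	p_ee: 0.205 0.887 0.312	effort: 0.000 0.000 0.000 0.000 0.000
step 31	ang: -0.931 -0.947 0.662 0.536 0.491	dq: -2.186 -3.555 -0.431 -1.245 -0.115	p_ee: 0.196 0.890 0.287	effort: 0.000 0.000 0.000 0.000 0.000
step 32	ang: -0.954 -0.983 0.658 0.523 0.490	dq: -2.326 -3.711 -0.519 -1.509 -0.139	p_ee: 0.187 0.892 0.261	effort: 0.000 0.000 0.000 0.000 0.000
step 33	ang: -0.978 -1.021 0.652 0.506 0.488	dq: -2.476 -3.860 -0.607 -1.789 -0.169	p_ee: 0.178 0.893 0.234	effort: 0.000 0.000 0.000 0.000 0.000
step 34	ang: -1.003 -1.060 0.645 0.487 0.486	dq: -2.639 -3.999 -0.694 -2.081 -0.206	p_ee: 0.168 0.894 0.207	effort: 0.000 0.000 0.000 0.000 0.000
step 35	ang: -1.031 -1.101 0.638 0.464 0.484	dq: -2.816 -4.125 -0.777 -2.384 -0.253	p_ee: 0.159 0.895 0.178	effort: 0.000 0.000 0.000 0.000 0.000
step 36	ang: -1.060 -1.143 0.630 0.439 0.481	dq: -3.008 -4.233 -0.852 -2.692 -0.312	p_ee: 0.149 0.896 0.149	effort: 0.000 0.000 0.000 0.000 0.000
step 37	ang: -1.091 -1.186 0.621 0.411 0.478	dq: -3.217 -4.317 -0.917 -3.001 -0.386	p_ee: 0.140 0.896 0.120	effort: 0.000 0.000 0.000 0.000 0.000
step 38	ang: -1.124 -1.229 0.612 0.379 0.473	dq: -3.443 -4.372 -0.965 -3.305 -0.478	p_ee: 0.130 0.895 0.089	effort: 0.000 0.000 0.000 0.000 0.000
step 39	ang: -1.160 -1.273 0.602 0.345 0.468	dq: -3.689 -4.391 -0.991 -3.595 -0.591	p_ee: 0.121 0.894 0.058	effort: 0.000 0.000 0.000 0.000 0.000
step 40	ang: -1.198 -1.317 0.592 0.307 0.461	dq: -3.955 -4.366 -0.988 -3.862 -0.726	p_ee: 0.112 0.892 0.026
max |effort| (N·m): 0.000


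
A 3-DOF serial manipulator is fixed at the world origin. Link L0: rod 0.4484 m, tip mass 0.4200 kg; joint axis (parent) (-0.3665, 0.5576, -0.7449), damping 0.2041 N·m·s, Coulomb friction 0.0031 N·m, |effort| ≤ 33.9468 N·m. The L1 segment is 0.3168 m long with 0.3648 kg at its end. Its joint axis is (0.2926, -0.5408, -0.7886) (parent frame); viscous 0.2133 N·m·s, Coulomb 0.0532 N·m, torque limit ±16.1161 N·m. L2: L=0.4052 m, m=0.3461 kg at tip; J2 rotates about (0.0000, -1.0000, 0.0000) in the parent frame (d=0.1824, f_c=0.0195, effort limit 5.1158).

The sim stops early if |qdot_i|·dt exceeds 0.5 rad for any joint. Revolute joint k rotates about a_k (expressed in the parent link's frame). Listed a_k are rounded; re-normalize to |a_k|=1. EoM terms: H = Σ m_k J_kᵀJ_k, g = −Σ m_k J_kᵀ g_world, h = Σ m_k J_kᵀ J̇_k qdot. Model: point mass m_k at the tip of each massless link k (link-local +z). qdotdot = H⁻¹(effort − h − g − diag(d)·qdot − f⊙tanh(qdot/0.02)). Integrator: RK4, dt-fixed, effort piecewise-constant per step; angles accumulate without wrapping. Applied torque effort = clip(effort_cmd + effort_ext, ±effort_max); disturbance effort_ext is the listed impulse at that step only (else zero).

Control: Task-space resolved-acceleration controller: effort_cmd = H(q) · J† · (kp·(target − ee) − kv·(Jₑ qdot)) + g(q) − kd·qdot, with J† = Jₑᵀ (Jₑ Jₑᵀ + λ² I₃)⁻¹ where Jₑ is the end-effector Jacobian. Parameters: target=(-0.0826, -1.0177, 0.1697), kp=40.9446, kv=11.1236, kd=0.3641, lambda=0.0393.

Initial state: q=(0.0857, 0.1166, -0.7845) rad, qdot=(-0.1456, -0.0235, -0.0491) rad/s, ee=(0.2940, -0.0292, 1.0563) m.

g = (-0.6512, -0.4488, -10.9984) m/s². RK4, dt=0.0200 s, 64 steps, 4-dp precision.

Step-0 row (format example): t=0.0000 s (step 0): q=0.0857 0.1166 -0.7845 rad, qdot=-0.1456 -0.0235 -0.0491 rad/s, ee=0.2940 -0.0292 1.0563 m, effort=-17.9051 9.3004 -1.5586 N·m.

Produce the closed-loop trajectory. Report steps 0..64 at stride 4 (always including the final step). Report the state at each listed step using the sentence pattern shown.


t=0.0800 s (step 4): q=-0.1193 0.2247 -1.1211 rad, qdot=-3.4638 2.4820 -5.0431 rad/s, ee=0.2377 -0.1119 0.9918 m, effort=-1.2211 2.0218 0.7464 N·m.
t=0.1600 s (step 8): q=-0.3657 0.4801 -1.4368 rad, qdot=-2.5444 3.7261 -2.8607 rad/s, ee=0.1329 -0.2537 0.9038 m, effort=4.2201 -0.9518 0.2777 N·m.
t=0.2400 s (step 12): q=-0.4971 0.8054 -1.5982 rad, qdot=-1.4929 3.7632 -1.3300 rad/s, ee=0.0415 -0.3927 0.8130 m, effort=-11.3745 0.1216 0.1770 N·m.
t=0.3200 s (step 16): q=-0.8262 0.9712 -1.6452 rad, qdot=-4.9204 1.7270 0.1284 rad/s, ee=-0.0160 -0.5310 0.7102 m, effort=4.9356 -2.1118 -0.0787 N·m.
t=0.4000 s (step 20): q=-1.1364 1.1327 -1.5861 rad, qdot=-2.7810 2.1137 1.1812 rad/s, ee=-0.0276 -0.6795 0.5889 m, effort=7.3020 -3.3152 -0.5892 N·m.
t=0.4800 s (step 24): q=-1.2980 1.2851 -1.4840 rad, qdot=-1.4377 1.6452 1.2684 rad/s, ee=-0.0270 -0.7842 0.4794 m, effort=5.7616 -3.2667 -0.6575 N·m.
t=0.5600 s (step 28): q=-1.3870 1.3951 -1.3898 rad, qdot=-0.8601 1.1237 1.0772 rad/s, ee=-0.0283 -0.8478 0.3937 m, effort=4.8228 -3.0959 -0.6352 N·m.
t=0.6400 s (step 32): q=-1.4433 1.4685 -1.3114 rad, qdot=-0.5755 0.7348 0.8891 rad/s, ee=-0.0315 -0.8870 0.3303 m, effort=4.3644 -2.9503 -0.6305 N·m.
t=0.7200 s (step 36): q=-1.4822 1.5159 -1.2466 rad, qdot=-0.4089 0.4668 0.7359 rad/s, ee=-0.0354 -0.9127 0.2845 m, effort=4.1260 -2.8375 -0.6364 N·m.
t=0.8000 s (step 40): q=-1.5103 1.5456 -1.1928 rad, qdot=-0.2996 0.2856 0.6137 rad/s, ee=-0.0393 -0.9307 0.2516 m, effort=3.9881 -2.7532 -0.6457 N·m.
t=0.8800 s (step 44): q=-1.5310 1.5632 -1.1478 rad, qdot=-0.2237 0.1637 0.5163 rad/s, ee=-0.0431 -0.9440 0.2281 m, effort=3.9012 -2.6917 -0.6558 N·m.
t=0.9600 s (step 48): q=-1.5466 1.5729 -1.1098 rad, qdot=-0.1696 0.0820 0.4383 rad/s, ee=-0.0466 -0.9542 0.2114 m, effort=3.8438 -2.6475 -0.6660 N·m.
t=1.0400 s (step 52): q=-1.5586 1.5771 -1.0773 rad, qdot=-0.1304 0.0285 0.3745 rad/s, ee=-0.0500 -0.9625 0.1995 m, effort=3.8054 -2.6178 -0.6756 N·m.
t=1.1200 s (step 56): q=-1.5677 1.5783 -1.0498 rad, qdot=-0.1000 0.0057 0.3144 rad/s, ee=-0.0530 -0.9691 0.1909 m, effort=3.7800 -2.6141 -0.6833 N·m.
t=1.2000 s (step 60): q=-1.5748 1.5784 -1.0267 rad, qdot=-0.0773 -0.0032 0.2652 rad/s, ee=-0.0559 -0.9745 0.1844 m, effort=3.7644 -2.6230 -0.6932 N·m.
t=1.2800 s (step 64): q=-1.5803 1.5779 -1.0071 rad, qdot=-0.0609 -0.0097 0.2263 rad/s, ee=-0.0586 -0.9788 0.1792 m.
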